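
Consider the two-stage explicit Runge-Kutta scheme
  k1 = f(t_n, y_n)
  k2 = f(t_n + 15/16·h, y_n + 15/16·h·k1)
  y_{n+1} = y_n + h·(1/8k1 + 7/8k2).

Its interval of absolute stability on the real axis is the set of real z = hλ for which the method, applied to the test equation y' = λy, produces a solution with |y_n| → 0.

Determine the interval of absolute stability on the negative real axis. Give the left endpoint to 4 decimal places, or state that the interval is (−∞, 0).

(-1.2190, 0).

Set f=λy, z=hλ:
  k1=λy_n ⇒ h·k1=z·y_n;  k2=λ(1+15/16z)y_n ⇒ h·k2=z(1+15/16z)y_n
  y_{n+1}/y_n = 1 + 1/8z + 7/8z(1+15/16z) = 1 + z + 105/128z²
  ⇒ R(z) = 1 + z + 105/128z².

Need |R(x)|<1, x<0.
x=-1.61: |R|=1.5163
R=1: x+105/128x²=0 ⇒ x=−128/105=-1.2190; min R=1−1/(4·105/128)=0.6952>−1
Confirm numerically:
  x=-1.091: |R|=0.88540 <1
  x=-0.865: |R|=0.74878 <1
  x=-0.805: |R|=0.72658 <1
  x=-1.571: |R|=1.45356 >1
  x=-1.438: |R|=1.25828 >1
So |R|<1 on (-1.2190, 0).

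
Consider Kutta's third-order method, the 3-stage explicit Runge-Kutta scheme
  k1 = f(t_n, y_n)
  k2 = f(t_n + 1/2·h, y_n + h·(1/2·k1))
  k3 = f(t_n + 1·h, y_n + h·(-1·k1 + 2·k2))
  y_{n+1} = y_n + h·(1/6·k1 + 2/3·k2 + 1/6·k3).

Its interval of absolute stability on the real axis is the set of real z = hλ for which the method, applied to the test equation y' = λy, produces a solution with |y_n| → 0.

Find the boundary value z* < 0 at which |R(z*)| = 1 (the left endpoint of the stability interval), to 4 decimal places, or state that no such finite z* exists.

left endpoint -2.5127.

Test eqn y'=λy, z=hλ:
  order 3, 3-stage ⇒ R(z)=1+z+z^2/2+z^3/6
  (e.g. R(-1.38)=0.13419, |R|=0.13419)

Find x<0 with |R(x)|<1.
x=-1.38: |R|=0.1342
|R(-2.81)|=1.5600 |R(-2.73)|=1.3946 |R(-1.73)|=0.0965
Bisect:
  x_lo=-2.8965 |R|=1.7519  x_hi=-0.3334 |R|=0.7160
  mid=-1.61498 |R|=0.01292 →hi
  mid=-2.25576 |R|=0.62459 →hi
  mid=-2.57615 |R|=1.10733 →lo
  mid=-2.41595 |R|=0.84779 →hi
  mid=-2.49605 |R|=0.97276 →hi
  mid=-2.53610 |R|=1.03881 →lo
  mid=-2.51607 |R|=1.00548 →lo
  mid=-2.50606 |R|=0.98905 →hi
  mid=-2.51107 |R|=0.99725 →hi
  mid=-2.51357 |R|=1.00136 →lo
  ...
  [-2.51279,-2.51263] ⇒ x*=-2.5127
So |R|<1 on (-2.5127, 0).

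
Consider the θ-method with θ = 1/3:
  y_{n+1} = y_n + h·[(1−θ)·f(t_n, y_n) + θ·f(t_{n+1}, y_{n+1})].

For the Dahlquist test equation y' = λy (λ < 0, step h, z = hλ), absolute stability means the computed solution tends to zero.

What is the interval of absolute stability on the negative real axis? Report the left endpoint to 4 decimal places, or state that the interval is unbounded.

On y'=λy, z=hλ:
  y_{n+1} = y_n + z·[2/3·y_n + 1/3·y_{n+1}] ⇒ (1 − 1/3z)y_{n+1} = (1 + 2/3z)y_n
  R(z) = (1 + 2/3z)/(1 − 1/3z).

Boundary: |R(x)|=1, x<0.
x=-0.96: |R|=0.2727
R=−1: 1+2/3x = −1+1/3x ⇒ -1/3x=2 ⇒ x=2/(-1/3)=-6.0000
Confirm numerically:
  x=-4.389: |R|=0.78197 <1
  x=-3.450: |R|=0.60465 <1
  x=-3.053: |R|=0.51313 <1
  x=-2.989: |R|=0.49724 <1
  x=-6.191: |R|=1.02078 >1
  x=-6.174: |R|=1.01897 >1
Interval (-6.0000, 0).

z∈(-6.0000,0).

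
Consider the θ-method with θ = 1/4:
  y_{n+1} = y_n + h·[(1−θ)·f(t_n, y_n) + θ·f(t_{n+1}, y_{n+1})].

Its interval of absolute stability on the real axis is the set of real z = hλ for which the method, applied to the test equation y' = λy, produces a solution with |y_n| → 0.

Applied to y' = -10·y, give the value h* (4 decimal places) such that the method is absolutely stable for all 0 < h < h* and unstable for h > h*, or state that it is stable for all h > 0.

(-4.0000,0); λ=-10 ⇒ h* = (4)/10 = 0.4000.

On y'=λy, z=hλ:
  y_{n+1} = y_n + z·[3/4·y_n + 1/4·y_{n+1}] ⇒ (1 − 1/4z)y_{n+1} = (1 + 3/4z)y_n
  Hence R(z) = (1 + 3/4z)/(1 − 1/4z).

Find x<0 with |R(x)|<1.
x=-1.22: |R|=0.0651
R=−1: 1+3/4x = −1+1/4x ⇒ -1/2x=2 ⇒ x=2/(-1/2)=-4.0000
Confirm numerically:
  x=-3.947: |R|=0.98666 <1
  x=-2.675: |R|=0.60300 <1
  x=-2.331: |R|=0.47275 <1
  x=-4.486: |R|=1.11454 >1
  x=-4.104: |R|=1.02567 >1
Interval (-4.0000, 0).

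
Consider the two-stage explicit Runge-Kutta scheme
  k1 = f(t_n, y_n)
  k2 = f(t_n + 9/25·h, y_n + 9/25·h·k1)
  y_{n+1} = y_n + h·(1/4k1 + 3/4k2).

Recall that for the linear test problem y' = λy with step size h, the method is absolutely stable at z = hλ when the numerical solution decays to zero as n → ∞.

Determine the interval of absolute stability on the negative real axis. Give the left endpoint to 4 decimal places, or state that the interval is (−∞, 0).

With y'=λy (z=hλ):
  k1=λy_n ⇒ h·k1=z·y_n;  k2=λ(1+9/25z)y_n ⇒ h·k2=z(1+9/25z)y_n
  y_{n+1}/y_n = 1 + 1/4z + 3/4z(1+9/25z) = 1 + z + 27/100z²
  Hence R(z) = 1 + z + 27/100z².

Need |R(x)|<1, x<0.
x=-1.62: |R|=0.0886
R=1: x+27/100x²=0 ⇒ x=−100/27=-3.7037; min R=1−1/(4·27/100)=0.0741>−1
Confirm numerically:
  x=-3.286: |R|=0.62940 <1
  x=-2.903: |R|=0.37240 <1
  x=-2.042: |R|=0.08384 <1
  x=-1.965: |R|=0.07753 <1
  x=-4.014: |R|=1.33629 >1
  x=-4.002: |R|=1.32232 >1
  x=-3.996: |R|=1.31536 >1
So |R|<1 on (-3.7037, 0).

(-3.7037, 0).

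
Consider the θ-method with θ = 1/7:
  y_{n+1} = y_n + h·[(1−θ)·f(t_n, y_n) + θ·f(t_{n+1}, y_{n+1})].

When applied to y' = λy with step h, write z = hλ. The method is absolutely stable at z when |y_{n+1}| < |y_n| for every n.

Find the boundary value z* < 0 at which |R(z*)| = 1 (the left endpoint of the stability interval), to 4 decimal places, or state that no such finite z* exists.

With y'=λy (z=hλ):
  y_{n+1} = y_n + z·[6/7·y_n + 1/7·y_{n+1}] ⇒ (1 − 1/7z)y_{n+1} = (1 + 6/7z)y_n
  R(z) = (1 + 6/7z)/(1 − 1/7z).

Solve |R(x)|<1 on ℝ⁻.
x=-1.61: |R|=0.3089
R=−1: 1+6/7x = −1+1/7x ⇒ -5/7x=2 ⇒ x=2/(-5/7)=-2.8000
Confirm numerically:
  x=-1.779: |R|=0.41850 <1
  x=-1.602: |R|=0.30365 <1
  x=-1.569: |R|=0.28171 <1
  x=-1.257: |R|=0.06564 <1
  x=-3.069: |R|=1.13358 >1
  x=-2.886: |R|=1.04350 >1
Stable set (-2.8000, 0).

z* = -2.8000.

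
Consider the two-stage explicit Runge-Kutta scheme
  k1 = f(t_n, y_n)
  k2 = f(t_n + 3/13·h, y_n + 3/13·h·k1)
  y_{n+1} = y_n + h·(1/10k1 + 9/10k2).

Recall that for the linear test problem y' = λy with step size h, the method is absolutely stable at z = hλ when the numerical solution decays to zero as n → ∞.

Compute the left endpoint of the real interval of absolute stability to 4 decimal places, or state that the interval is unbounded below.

left endpoint -4.8148.

With y'=λy (z=hλ):
  k1=λy_n ⇒ h·k1=z·y_n;  k2=λ(1+3/13z)y_n ⇒ h·k2=z(1+3/13z)y_n
  y_{n+1}/y_n = 1 + 1/10z + 9/10z(1+3/13z) = 1 + z + 27/130z²
  ⇒ R(z) = 1 + z + 27/130z².

Boundary: |R(x)|=1, x<0.
x=-1.79: |R|=0.1245
R=1: x+27/130x²=0 ⇒ x=−130/27=-4.8148; min R=1−1/(4·27/130)=-0.2037>−1
Confirm numerically:
  x=-4.619: |R|=0.81215 <1
  x=-4.426: |R|=0.64258 <1
  x=-3.014: |R|=0.12728 <1
  x=-5.343: |R|=1.58613 >1
  x=-4.981: |R|=1.17192 >1
  x=-4.898: |R|=1.08462 >1
So |R|<1 on (-4.8148, 0).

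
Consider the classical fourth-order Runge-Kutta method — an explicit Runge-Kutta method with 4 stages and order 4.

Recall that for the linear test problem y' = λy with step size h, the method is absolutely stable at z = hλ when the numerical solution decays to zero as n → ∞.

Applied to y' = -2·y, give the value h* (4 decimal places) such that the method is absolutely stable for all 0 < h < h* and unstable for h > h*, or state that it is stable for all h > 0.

(-2.7853,0); λ=-2 ⇒ h* = 1.3926.

Test eqn y'=λy, z=hλ:
  order 4, 4-stage ⇒ R(z)=1+z+z^2/2+z^3/6+z^4/24
  (e.g. R(-1.56)=0.27083, |R|=0.27083)

Boundary: |R(x)|=1, x<0.
x=-1.56: |R|=0.2708
|R(-2.66)|=0.8270 |R(-1.78)|=0.2825 |R(-1.17)|=0.3256
Bisect:
  x_lo=-3.1513 |R|=1.7075  x_hi=-0.1513 |R|=0.8596
  mid=-1.65129 |R|=0.27145 →hi
  mid=-2.40131 |R|=0.55948 →hi
  mid=-2.77632 |R|=0.98655 →hi
  mid=-2.96382 |R|=1.30426 →lo
  mid=-2.87007 |R|=1.13552 →lo
  mid=-2.82319 |R|=1.05866 →lo
  mid=-2.79976 |R|=1.02202 →lo
  mid=-2.78804 |R|=1.00414 →lo
  ...
  [-2.78547,-2.78529] ⇒ x*=-2.7853
So |R|<1 on (-2.7853, 0).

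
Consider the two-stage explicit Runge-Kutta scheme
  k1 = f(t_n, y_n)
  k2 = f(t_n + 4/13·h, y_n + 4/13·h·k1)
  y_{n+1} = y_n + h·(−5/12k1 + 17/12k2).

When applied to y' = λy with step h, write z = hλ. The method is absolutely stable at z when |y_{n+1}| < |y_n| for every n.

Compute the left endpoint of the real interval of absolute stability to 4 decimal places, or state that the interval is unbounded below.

Set f=λy, z=hλ:
  k1=λy_n ⇒ h·k1=z·y_n;  k2=λ(1+4/13z)y_n ⇒ h·k2=z(1+4/13z)y_n
  y_{n+1}/y_n = 1 − 5/12z + 17/12z(1+4/13z) = 1 + z + 17/39z²
  so R(z) = 1 + z + 17/39z².

Solve |R(x)|<1 on ℝ⁻.
x=-1.55: |R|=0.4972
R=1: x+17/39x²=0 ⇒ x=−39/17=-2.2941; min R=1−1/(4·17/39)=0.4265>−1
Confirm numerically:
  x=-1.985: |R|=0.73253 <1
  x=-1.816: |R|=0.62153 <1
  x=-1.121: |R|=0.42677 <1
  x=-2.467: |R|=1.18591 >1
  x=-2.457: |R|=1.17445 >1
Stable set (-2.2941, 0).

z* = -2.2941.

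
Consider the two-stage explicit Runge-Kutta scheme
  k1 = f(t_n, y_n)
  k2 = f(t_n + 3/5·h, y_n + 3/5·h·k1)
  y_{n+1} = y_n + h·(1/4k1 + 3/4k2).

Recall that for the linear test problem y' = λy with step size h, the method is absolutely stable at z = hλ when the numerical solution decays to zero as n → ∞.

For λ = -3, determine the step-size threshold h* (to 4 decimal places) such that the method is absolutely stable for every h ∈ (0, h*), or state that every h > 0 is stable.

Test eqn y'=λy, z=hλ:
  k1=λy_n ⇒ h·k1=z·y_n;  k2=λ(1+3/5z)y_n ⇒ h·k2=z(1+3/5z)y_n
  y_{n+1}/y_n = 1 + 1/4z + 3/4z(1+3/5z) = 1 + z + 9/20z²
  R(z) = 1 + z + 9/20z².

Boundary: |R(x)|=1, x<0.
x=-0.64: |R|=0.5443
R=1: x+9/20x²=0 ⇒ x=−20/9=-2.2222; min R=1−1/(4·9/20)=0.4444>−1
Confirm numerically:
  x=-1.976: |R|=0.78106 <1
  x=-1.897: |R|=0.72237 <1
  x=-1.737: |R|=0.62073 <1
  x=-1.573: |R|=0.54045 <1
  x=-2.652: |R|=1.51290 >1
  x=-2.651: |R|=1.51151 >1
  x=-2.554: |R|=1.38131 >1
So |R|<1 on (-2.2222, 0).

(-2.2222,0); λ=-3 ⇒ h* = (20/9)/3 = 0.7407.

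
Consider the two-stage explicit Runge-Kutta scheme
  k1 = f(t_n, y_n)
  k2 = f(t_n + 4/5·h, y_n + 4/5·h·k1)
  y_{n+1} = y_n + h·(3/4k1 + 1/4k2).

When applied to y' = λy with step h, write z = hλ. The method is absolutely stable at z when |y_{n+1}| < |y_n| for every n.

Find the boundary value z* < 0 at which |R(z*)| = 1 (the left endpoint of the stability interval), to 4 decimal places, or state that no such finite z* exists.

On y'=λy, z=hλ:
  k1=λy_n ⇒ h·k1=z·y_n;  k2=λ(1+4/5z)y_n ⇒ h·k2=z(1+4/5z)y_n
  y_{n+1}/y_n = 1 + 3/4z + 1/4z(1+4/5z) = 1 + z + 1/5z²
  R(z) = 1 + z + 1/5z².

Need |R(x)|<1, x<0.
x=-0.84: |R|=0.3011
R=1: x+1/5x²=0 ⇒ x=−5=-5.0000; min R=1−1/(4·1/5)=-0.2500>−1
Confirm numerically:
  x=-4.685: |R|=0.70484 <1
  x=-4.441: |R|=0.50350 <1
  x=-4.177: |R|=0.31247 <1
  x=-2.054: |R|=0.21022 <1
  x=-5.572: |R|=1.63744 >1
  x=-5.439: |R|=1.47754 >1
  x=-5.280: |R|=1.29568 >1
Stable set (-5.0000, 0).

left endpoint -5.0000.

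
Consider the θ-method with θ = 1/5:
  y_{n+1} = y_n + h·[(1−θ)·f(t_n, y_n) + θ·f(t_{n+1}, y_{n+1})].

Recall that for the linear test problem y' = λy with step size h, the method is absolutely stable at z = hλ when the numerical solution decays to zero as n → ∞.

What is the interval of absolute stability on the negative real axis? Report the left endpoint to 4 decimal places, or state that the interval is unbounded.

On y'=λy, z=hλ:
  y_{n+1} = y_n + z·[4/5·y_n + 1/5·y_{n+1}] ⇒ (1 − 1/5z)y_{n+1} = (1 + 4/5z)y_n
  ⇒ R(z) = (1 + 4/5z)/(1 − 1/5z).

Boundary: |R(x)|=1, x<0.
x=-0.57: |R|=0.4883
R=−1: 1+4/5x = −1+1/5x ⇒ -3/5x=2 ⇒ x=2/(-3/5)=-3.3333
Confirm numerically:
  x=-2.447: |R|=0.64294 <1
  x=-2.156: |R|=0.50643 <1
  x=-2.041: |R|=0.44937 <1
  x=-1.489: |R|=0.14733 <1
  x=-3.913: |R|=1.19511 >1
  x=-3.609: |R|=1.09606 >1
Interval (-3.3333, 0).

z∈(-3.3333,0).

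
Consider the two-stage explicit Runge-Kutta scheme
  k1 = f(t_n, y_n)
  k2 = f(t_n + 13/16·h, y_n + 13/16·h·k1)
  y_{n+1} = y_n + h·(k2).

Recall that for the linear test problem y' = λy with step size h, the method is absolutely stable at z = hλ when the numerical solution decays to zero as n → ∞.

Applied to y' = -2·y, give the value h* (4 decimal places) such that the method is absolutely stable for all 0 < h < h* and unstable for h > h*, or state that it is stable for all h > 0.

Set f=λy, z=hλ:
  k1=λy_n ⇒ h·k1=z·y_n;  k2=λ(1+13/16z)y_n ⇒ h·k2=z(1+13/16z)y_n
  y_{n+1}/y_n = 1 + z(1+13/16z) = 1 + z + 13/16z²
  Hence R(z) = 1 + z + 13/16z².

Solve |R(x)|<1 on ℝ⁻.
x=-0.57: |R|=0.6940
R=1: x+13/16x²=0 ⇒ x=−16/13=-1.2308; min R=1−1/(4·13/16)=0.6923>−1
Confirm numerically:
  x=-1.146: |R|=0.92107 <1
  x=-0.966: |R|=0.79219 <1
  x=-0.688: |R|=0.69659 <1
  x=-1.449: |R|=1.25693 >1
  x=-1.286: |R|=1.05771 >1
  x=-1.264: |R|=1.03413 >1
So |R|<1 on (-1.2308, 0).

(-1.2308,0); λ=-2 ⇒ h* = (16/13)/2 = 0.6154.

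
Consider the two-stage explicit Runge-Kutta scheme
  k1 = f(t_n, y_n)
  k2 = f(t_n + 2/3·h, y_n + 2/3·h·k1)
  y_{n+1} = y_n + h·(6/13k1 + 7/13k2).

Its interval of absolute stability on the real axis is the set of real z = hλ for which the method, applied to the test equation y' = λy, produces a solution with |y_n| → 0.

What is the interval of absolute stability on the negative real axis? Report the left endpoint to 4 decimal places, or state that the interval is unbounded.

On y'=λy, z=hλ:
  k1=λy_n ⇒ h·k1=z·y_n;  k2=λ(1+2/3z)y_n ⇒ h·k2=z(1+2/3z)y_n
  y_{n+1}/y_n = 1 + 6/13z + 7/13z(1+2/3z) = 1 + z + 14/39z²
  Hence R(z) = 1 + z + 14/39z².

Solve |R(x)|<1 on ℝ⁻.
x=-1: |R|=0.3590
R=1: x+14/39x²=0 ⇒ x=−39/14=-2.7857; min R=1−1/(4·14/39)=0.3036>−1
Confirm numerically:
  x=-2.264: |R|=0.57599 <1
  x=-1.826: |R|=0.37092 <1
  x=-1.708: |R|=0.33922 <1
  x=-1.450: |R|=0.30474 <1
  x=-3.285: |R|=1.58877 >1
  x=-3.034: |R|=1.27041 >1
  x=-2.977: |R|=1.20442 >1
Stable set (-2.7857, 0).

z∈(-2.7857,0).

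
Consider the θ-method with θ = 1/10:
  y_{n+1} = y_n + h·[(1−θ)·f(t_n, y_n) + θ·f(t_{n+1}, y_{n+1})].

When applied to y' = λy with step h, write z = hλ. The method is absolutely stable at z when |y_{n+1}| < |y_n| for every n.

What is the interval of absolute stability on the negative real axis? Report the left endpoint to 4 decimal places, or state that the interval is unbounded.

With y'=λy (z=hλ):
  y_{n+1} = y_n + z·[9/10·y_n + 1/10·y_{n+1}] ⇒ (1 − 1/10z)y_{n+1} = (1 + 9/10z)y_n
  so R(z) = (1 + 9/10z)/(1 − 1/10z).

Find x<0 with |R(x)|<1.
x=-1.57: |R|=0.3570
R=−1: 1+9/10x = −1+1/10x ⇒ -4/5x=2 ⇒ x=2/(-4/5)=-2.5000
Confirm numerically:
  x=-2.434: |R|=0.95754 <1
  x=-1.797: |R|=0.52327 <1
  x=-1.012: |R|=0.08100 <1
  x=-3.009: |R|=1.31301 >1
  x=-2.857: |R|=1.22214 >1
  x=-2.625: |R|=1.07921 >1
Stable set (-2.5000, 0).

z∈(-2.5000,0).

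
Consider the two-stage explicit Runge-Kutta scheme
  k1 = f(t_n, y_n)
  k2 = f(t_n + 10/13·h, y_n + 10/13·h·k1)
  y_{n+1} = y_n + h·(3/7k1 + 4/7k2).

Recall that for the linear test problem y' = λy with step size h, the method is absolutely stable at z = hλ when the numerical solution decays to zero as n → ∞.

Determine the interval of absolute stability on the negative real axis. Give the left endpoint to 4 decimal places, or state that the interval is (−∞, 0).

With y'=λy (z=hλ):
  k1=λy_n ⇒ h·k1=z·y_n;  k2=λ(1+10/13z)y_n ⇒ h·k2=z(1+10/13z)y_n
  y_{n+1}/y_n = 1 + 3/7z + 4/7z(1+10/13z) = 1 + z + 40/91z²
  R(z) = 1 + z + 40/91z².

Boundary: |R(x)|=1, x<0.
x=-0.64: |R|=0.5400
R=1: x+40/91x²=0 ⇒ x=−91/40=-2.2750; min R=1−1/(4·40/91)=0.4313>−1
Confirm numerically:
  x=-2.071: |R|=0.81429 <1
  x=-1.409: |R|=0.46365 <1
  x=-0.939: |R|=0.44857 <1
  x=-2.725: |R|=1.53901 >1
  x=-2.643: |R|=1.42753 >1
  x=-2.592: |R|=1.36117 >1
So |R|<1 on (-2.2750, 0).

(-2.2750, 0).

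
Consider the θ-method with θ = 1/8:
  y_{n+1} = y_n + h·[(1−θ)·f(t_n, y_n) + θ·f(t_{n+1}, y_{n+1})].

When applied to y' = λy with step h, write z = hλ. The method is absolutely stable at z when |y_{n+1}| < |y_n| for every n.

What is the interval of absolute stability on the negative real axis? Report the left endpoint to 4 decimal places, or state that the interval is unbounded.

z∈(-2.6667,0).

On y'=λy, z=hλ:
  y_{n+1} = y_n + z·[7/8·y_n + 1/8·y_{n+1}] ⇒ (1 − 1/8z)y_{n+1} = (1 + 7/8z)y_n
  Hence R(z) = (1 + 7/8z)/(1 − 1/8z).

Need |R(x)|<1, x<0.
x=-0.67: |R|=0.3818
R=−1: 1+7/8x = −1+1/8x ⇒ -3/4x=2 ⇒ x=2/(-3/4)=-2.6667
Confirm numerically:
  x=-2.509: |R|=0.90998 <1
  x=-1.490: |R|=0.25606 <1
  x=-1.437: |R|=0.21818 <1
  x=-3.080: |R|=1.22383 >1
  x=-3.054: |R|=1.21024 >1
  x=-3.003: |R|=1.18340 >1
Interval (-2.6667, 0).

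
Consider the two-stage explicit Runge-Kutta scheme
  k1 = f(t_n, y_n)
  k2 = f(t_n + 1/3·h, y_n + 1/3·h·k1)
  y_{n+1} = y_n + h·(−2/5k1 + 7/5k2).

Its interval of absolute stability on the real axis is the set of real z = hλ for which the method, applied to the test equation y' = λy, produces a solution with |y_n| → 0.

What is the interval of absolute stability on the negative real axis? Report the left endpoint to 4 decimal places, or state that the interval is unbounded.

z∈(-2.1429,0).

Test eqn y'=λy, z=hλ:
  k1=λy_n ⇒ h·k1=z·y_n;  k2=λ(1+1/3z)y_n ⇒ h·k2=z(1+1/3z)y_n
  y_{n+1}/y_n = 1 − 2/5z + 7/5z(1+1/3z) = 1 + z + 7/15z²
  so R(z) = 1 + z + 7/15z².

Boundary: |R(x)|=1, x<0.
x=-1.65: |R|=0.6205
R=1: x+7/15x²=0 ⇒ x=−15/7=-2.1429; min R=1−1/(4·7/15)=0.4643>−1
Confirm numerically:
  x=-1.167: |R|=0.46855 <1
  x=-1.121: |R|=0.46543 <1
  x=-1.027: |R|=0.46521 <1
  x=-1.005: |R|=0.46635 <1
  x=-2.488: |R|=1.40073 >1
  x=-2.452: |R|=1.35374 >1
So |R|<1 on (-2.1429, 0).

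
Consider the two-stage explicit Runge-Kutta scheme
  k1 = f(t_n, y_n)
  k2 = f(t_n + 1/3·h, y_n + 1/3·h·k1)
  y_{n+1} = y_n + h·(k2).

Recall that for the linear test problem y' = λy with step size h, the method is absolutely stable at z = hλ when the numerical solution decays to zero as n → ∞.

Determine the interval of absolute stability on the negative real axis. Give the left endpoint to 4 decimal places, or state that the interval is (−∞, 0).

With y'=λy (z=hλ):
  k1=λy_n ⇒ h·k1=z·y_n;  k2=λ(1+1/3z)y_n ⇒ h·k2=z(1+1/3z)y_n
  y_{n+1}/y_n = 1 + z(1+1/3z) = 1 + z + 1/3z²
  R(z) = 1 + z + 1/3z².

Need |R(x)|<1, x<0.
x=-0.53: |R|=0.5636
R=1: x+1/3x²=0 ⇒ x=−3=-3.0000; min R=1−1/(4·1/3)=0.2500>−1
Confirm numerically:
  x=-2.507: |R|=0.58802 <1
  x=-2.499: |R|=0.58267 <1
  x=-2.388: |R|=0.51285 <1
  x=-1.771: |R|=0.27448 <1
  x=-3.142: |R|=1.14872 >1
  x=-3.140: |R|=1.14653 >1
Interval (-3.0000, 0).

(-3.0000, 0).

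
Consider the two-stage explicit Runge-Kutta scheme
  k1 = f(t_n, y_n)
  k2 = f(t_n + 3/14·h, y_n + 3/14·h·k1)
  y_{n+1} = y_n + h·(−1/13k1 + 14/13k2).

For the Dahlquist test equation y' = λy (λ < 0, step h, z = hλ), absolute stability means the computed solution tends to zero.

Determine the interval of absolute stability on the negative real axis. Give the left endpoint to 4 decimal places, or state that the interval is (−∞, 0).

Set f=λy, z=hλ:
  k1=λy_n ⇒ h·k1=z·y_n;  k2=λ(1+3/14z)y_n ⇒ h·k2=z(1+3/14z)y_n
  y_{n+1}/y_n = 1 − 1/13z + 14/13z(1+3/14z) = 1 + z + 3/13z²
  ⇒ R(z) = 1 + z + 3/13z².

Boundary: |R(x)|=1, x<0.
x=-0.91: |R|=0.2811
R=1: x+3/13x²=0 ⇒ x=−13/3=-4.3333; min R=1−1/(4·3/13)=-0.0833>−1
Confirm numerically:
  x=-3.743: |R|=0.49009 <1
  x=-3.653: |R|=0.42648 <1
  x=-1.908: |R|=0.06789 <1
  x=-4.678: |R|=1.37208 >1
  x=-4.666: |R|=1.35821 >1
So |R|<1 on (-4.3333, 0).

(-4.3333, 0).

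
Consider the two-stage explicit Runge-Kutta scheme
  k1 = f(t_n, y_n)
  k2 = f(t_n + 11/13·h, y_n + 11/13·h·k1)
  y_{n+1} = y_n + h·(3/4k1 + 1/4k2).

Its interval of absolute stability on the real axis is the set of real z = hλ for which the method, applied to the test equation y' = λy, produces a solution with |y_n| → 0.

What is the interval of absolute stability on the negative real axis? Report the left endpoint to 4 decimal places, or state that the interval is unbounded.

Set f=λy, z=hλ:
  k1=λy_n ⇒ h·k1=z·y_n;  k2=λ(1+11/13z)y_n ⇒ h·k2=z(1+11/13z)y_n
  y_{n+1}/y_n = 1 + 3/4z + 1/4z(1+11/13z) = 1 + z + 11/52z²
  ⇒ R(z) = 1 + z + 11/52z².

Need |R(x)|<1, x<0.
x=-0.46: |R|=0.5848
R=1: x+11/52x²=0 ⇒ x=−52/11=-4.7273; min R=1−1/(4·11/52)=-0.1818>−1
Confirm numerically:
  x=-4.263: |R|=0.58132 <1
  x=-3.425: |R|=0.05648 <1
  x=-3.152: |R|=0.05034 <1
  x=-5.231: |R|=1.55740 >1
  x=-4.882: |R|=1.15979 >1
  x=-4.821: |R|=1.09559 >1
Stable set (-4.7273, 0).

z∈(-4.7273,0).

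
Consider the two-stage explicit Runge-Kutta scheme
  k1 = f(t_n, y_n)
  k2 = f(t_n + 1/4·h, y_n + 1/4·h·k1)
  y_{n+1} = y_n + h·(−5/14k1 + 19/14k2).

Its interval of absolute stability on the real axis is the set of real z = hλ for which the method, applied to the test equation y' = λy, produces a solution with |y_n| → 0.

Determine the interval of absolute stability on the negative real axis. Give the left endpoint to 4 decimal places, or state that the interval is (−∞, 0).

z∈(-2.9474,0).

With y'=λy (z=hλ):
  k1=λy_n ⇒ h·k1=z·y_n;  k2=λ(1+1/4z)y_n ⇒ h·k2=z(1+1/4z)y_n
  y_{n+1}/y_n = 1 − 5/14z + 19/14z(1+1/4z) = 1 + z + 19/56z²
  Hence R(z) = 1 + z + 19/56z².

Find x<0 with |R(x)|<1.
x=-0.37: |R|=0.6764
R=1: x+19/56x²=0 ⇒ x=−56/19=-2.9474; min R=1−1/(4·19/56)=0.2632>−1
Confirm numerically:
  x=-2.915: |R|=0.96799 <1
  x=-2.410: |R|=0.56061 <1
  x=-1.587: |R|=0.26751 <1
  x=-3.251: |R|=1.33491 >1
  x=-3.245: |R|=1.32769 >1
Stable set (-2.9474, 0).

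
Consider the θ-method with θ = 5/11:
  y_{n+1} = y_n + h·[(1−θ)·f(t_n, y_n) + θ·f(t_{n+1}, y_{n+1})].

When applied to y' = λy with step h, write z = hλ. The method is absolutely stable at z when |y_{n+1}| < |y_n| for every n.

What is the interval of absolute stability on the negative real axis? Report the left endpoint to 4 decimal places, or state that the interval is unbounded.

z∈(-22.0000,0).

On y'=λy, z=hλ:
  y_{n+1} = y_n + z·[6/11·y_n + 5/11·y_{n+1}] ⇒ (1 − 5/11z)y_{n+1} = (1 + 6/11z)y_n
  Hence R(z) = (1 + 6/11z)/(1 − 5/11z).

Solve |R(x)|<1 on ℝ⁻.
x=-1.27: |R|=0.1948
R=−1: 1+6/11x = −1+5/11x ⇒ -1/11x=2 ⇒ x=2/(-1/11)=-22.0000
Confirm numerically:
  x=-18.824: |R|=0.96979 <1
  x=-18.316: |R|=0.96409 <1
  x=-14.648: |R|=0.91273 <1
  x=-12.699: |R|=0.87515 <1
  x=-22.116: |R|=1.00095 >1
Interval (-22.0000, 0).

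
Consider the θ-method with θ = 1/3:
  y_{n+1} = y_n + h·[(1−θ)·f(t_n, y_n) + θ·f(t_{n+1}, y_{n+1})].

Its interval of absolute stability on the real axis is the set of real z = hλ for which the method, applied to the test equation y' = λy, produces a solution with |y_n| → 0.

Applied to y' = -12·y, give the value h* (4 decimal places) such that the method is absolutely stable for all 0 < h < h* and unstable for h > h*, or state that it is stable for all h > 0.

(-6.0000,0); λ=-12 ⇒ h* = (6)/12 = 0.5000.

With y'=λy (z=hλ):
  y_{n+1} = y_n + z·[2/3·y_n + 1/3·y_{n+1}] ⇒ (1 − 1/3z)y_{n+1} = (1 + 2/3z)y_n
  ⇒ R(z) = (1 + 2/3z)/(1 − 1/3z).

Need |R(x)|<1, x<0.
x=-1.32: |R|=0.0833
R=−1: 1+2/3x = −1+1/3x ⇒ -1/3x=2 ⇒ x=2/(-1/3)=-6.0000
Confirm numerically:
  x=-5.471: |R|=0.93755 <1
  x=-5.093: |R|=0.88793 <1
  x=-2.550: |R|=0.37838 <1
  x=-6.314: |R|=1.03371 >1
  x=-6.287: |R|=1.03090 >1
So |R|<1 on (-6.0000, 0).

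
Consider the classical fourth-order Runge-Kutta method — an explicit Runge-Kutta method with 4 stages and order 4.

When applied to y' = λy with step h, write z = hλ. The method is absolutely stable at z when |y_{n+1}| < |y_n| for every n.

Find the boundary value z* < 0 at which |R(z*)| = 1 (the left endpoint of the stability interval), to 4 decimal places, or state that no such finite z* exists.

Set f=λy, z=hλ:
  order 4, 4-stage ⇒ R(z)=1+z+z^2/2+z^3/6+z^4/24
  (e.g. R(-0.42)=0.65715, |R|=0.65715)

Solve |R(x)|<1 on ℝ⁻.
x=-0.42: |R|=0.6571
|R(-3.05)|=1.4782 |R(-2.79)|=1.0071 |R(-1.5)|=0.2734
Bisect:
  x_lo=-3.5959 |R|=3.0865  x_hi=-0.2497 |R|=0.7791
  mid=-1.92279 |R|=0.31050 →hi
  mid=-2.75935 |R|=0.96158 →hi
  mid=-3.17762 |R|=1.77159 →lo
  mid=-2.96848 |R|=1.31320 →lo
  mid=-2.86391 |R|=1.12515 →lo
  mid=-2.81163 |R|=1.04044 →lo
  mid=-2.78549 |R|=1.00029 →lo
  ...
  [-2.78549,-2.78528] ⇒ x*=-2.7853
So |R|<1 on (-2.7853, 0).

left endpoint -2.7853.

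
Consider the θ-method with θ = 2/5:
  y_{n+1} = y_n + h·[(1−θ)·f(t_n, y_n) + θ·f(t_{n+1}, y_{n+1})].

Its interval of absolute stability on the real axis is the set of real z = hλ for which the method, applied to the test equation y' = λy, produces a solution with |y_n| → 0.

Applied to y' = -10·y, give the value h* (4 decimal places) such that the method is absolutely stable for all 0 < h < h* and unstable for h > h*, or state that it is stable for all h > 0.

On y'=λy, z=hλ:
  y_{n+1} = y_n + z·[3/5·y_n + 2/5·y_{n+1}] ⇒ (1 − 2/5z)y_{n+1} = (1 + 3/5z)y_n
  Hence R(z) = (1 + 3/5z)/(1 − 2/5z).

Boundary: |R(x)|=1, x<0.
x=-1.68: |R|=0.0048
R=−1: 1+3/5x = −1+2/5x ⇒ -1/5x=2 ⇒ x=2/(-1/5)=-10.0000
Confirm numerically:
  x=-9.058: |R|=0.95925 <1
  x=-8.992: |R|=0.95614 <1
  x=-7.029: |R|=0.84411 <1
  x=-10.432: |R|=1.01670 >1
  x=-10.403: |R|=1.01562 >1
  x=-10.227: |R|=1.00892 >1
So |R|<1 on (-10.0000, 0).

(-10.0000,0); λ=-10 ⇒ h* = (10)/10 = 1.0000.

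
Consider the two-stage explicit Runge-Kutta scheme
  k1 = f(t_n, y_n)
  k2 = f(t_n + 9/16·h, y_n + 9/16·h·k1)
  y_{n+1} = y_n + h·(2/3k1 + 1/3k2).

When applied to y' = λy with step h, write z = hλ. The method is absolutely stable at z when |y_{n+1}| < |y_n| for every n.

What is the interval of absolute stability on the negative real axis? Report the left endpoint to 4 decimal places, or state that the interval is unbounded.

On y'=λy, z=hλ:
  k1=λy_n ⇒ h·k1=z·y_n;  k2=λ(1+9/16z)y_n ⇒ h·k2=z(1+9/16z)y_n
  y_{n+1}/y_n = 1 + 2/3z + 1/3z(1+9/16z) = 1 + z + 3/16z²
  ⇒ R(z) = 1 + z + 3/16z².

Solve |R(x)|<1 on ℝ⁻.
x=-1.68: |R|=0.1508
R=1: x+3/16x²=0 ⇒ x=−16/3=-5.3333; min R=1−1/(4·3/16)=-0.3333>−1
Confirm numerically:
  x=-4.305: |R|=0.16994 <1
  x=-2.970: |R|=0.31608 <1
  x=-2.415: |R|=0.32146 <1
  x=-2.368: |R|=0.31661 <1
  x=-5.739: |R|=1.43652 >1
  x=-5.629: |R|=1.31206 >1
  x=-5.579: |R|=1.25698 >1
Stable set (-5.3333, 0).

z∈(-5.3333,0).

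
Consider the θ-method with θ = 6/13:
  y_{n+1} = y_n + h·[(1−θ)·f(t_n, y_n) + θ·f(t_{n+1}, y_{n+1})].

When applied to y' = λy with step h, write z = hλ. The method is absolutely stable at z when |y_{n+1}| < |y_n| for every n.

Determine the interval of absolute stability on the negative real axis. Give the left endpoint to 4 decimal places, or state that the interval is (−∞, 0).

Set f=λy, z=hλ:
  y_{n+1} = y_n + z·[7/13·y_n + 6/13·y_{n+1}] ⇒ (1 − 6/13z)y_{n+1} = (1 + 7/13z)y_n
  Hence R(z) = (1 + 7/13z)/(1 − 6/13z).

Find x<0 with |R(x)|<1.
x=-1.34: |R|=0.1721
R=−1: 1+7/13x = −1+6/13x ⇒ -1/13x=2 ⇒ x=2/(-1/13)=-26.0000
Confirm numerically:
  x=-14.109: |R|=0.87823 <1
  x=-12.084: |R|=0.83725 <1
  x=-10.523: |R|=0.79672 <1
  x=-26.585: |R|=1.00339 >1
  x=-26.375: |R|=1.00219 >1
Stable set (-26.0000, 0).

(-26.0000, 0).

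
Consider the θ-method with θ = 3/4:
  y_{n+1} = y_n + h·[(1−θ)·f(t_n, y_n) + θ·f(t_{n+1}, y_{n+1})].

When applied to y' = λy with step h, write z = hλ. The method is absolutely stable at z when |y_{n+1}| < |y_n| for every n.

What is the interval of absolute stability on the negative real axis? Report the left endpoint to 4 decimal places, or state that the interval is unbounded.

(−∞, 0) — no finite endpoint.

Set f=λy, z=hλ:
  y_{n+1} = y_n + z·[1/4·y_n + 3/4·y_{n+1}] ⇒ (1 − 3/4z)y_{n+1} = (1 + 1/4z)y_n
  Hence R(z) = (1 + 1/4z)/(1 − 3/4z).

Need |R(x)|<1, x<0.
x=-1.47: |R|=0.3008
x=-2: |R|=0.2000
x=-10: |R|=0.1765
x=-100: |R|=0.3158
θ=3/4≥1/2 ⇒ |1+1/4x|<|1−3/4x| ∀x<0 ⇒ unbounded interval.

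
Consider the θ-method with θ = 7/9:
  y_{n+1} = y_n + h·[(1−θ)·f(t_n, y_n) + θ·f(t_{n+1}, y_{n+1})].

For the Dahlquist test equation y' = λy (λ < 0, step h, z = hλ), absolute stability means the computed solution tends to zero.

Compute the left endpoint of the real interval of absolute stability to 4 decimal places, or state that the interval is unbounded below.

unbounded; (−∞, 0).

With y'=λy (z=hλ):
  y_{n+1} = y_n + z·[2/9·y_n + 7/9·y_{n+1}] ⇒ (1 − 7/9z)y_{n+1} = (1 + 2/9z)y_n
  ⇒ R(z) = (1 + 2/9z)/(1 − 7/9z).

Solve |R(x)|<1 on ℝ⁻.
x=-0.78: |R|=0.5145
x=-2: |R|=0.2174
x=-10: |R|=0.1392
x=-100: |R|=0.2694
θ=7/9≥1/2 ⇒ |1+2/9x|<|1−7/9x| ∀x<0 ⇒ stable on all of ℝ⁻.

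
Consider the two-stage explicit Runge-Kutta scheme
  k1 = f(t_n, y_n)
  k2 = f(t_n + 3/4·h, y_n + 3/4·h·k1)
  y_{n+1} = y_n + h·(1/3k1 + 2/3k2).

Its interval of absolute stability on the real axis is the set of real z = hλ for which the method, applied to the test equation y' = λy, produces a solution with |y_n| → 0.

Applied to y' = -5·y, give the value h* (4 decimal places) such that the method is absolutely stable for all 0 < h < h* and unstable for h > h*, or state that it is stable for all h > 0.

(-2.0000,0); λ=-5 ⇒ h* = (2)/5 = 0.4000.

Test eqn y'=λy, z=hλ:
  k1=λy_n ⇒ h·k1=z·y_n;  k2=λ(1+3/4z)y_n ⇒ h·k2=z(1+3/4z)y_n
  y_{n+1}/y_n = 1 + 1/3z + 2/3z(1+3/4z) = 1 + z + 1/2z²
  ⇒ R(z) = 1 + z + 1/2z².

Need |R(x)|<1, x<0.
x=-0.57: |R|=0.5924
R=1: x+1/2x²=0 ⇒ x=−2=-2.0000; min R=1−1/(4·1/2)=0.5000>−1
Confirm numerically:
  x=-1.295: |R|=0.54351 <1
  x=-1.138: |R|=0.50952 <1
  x=-0.967: |R|=0.50054 <1
  x=-2.371: |R|=1.43982 >1
  x=-2.037: |R|=1.03768 >1
Interval (-2.0000, 0).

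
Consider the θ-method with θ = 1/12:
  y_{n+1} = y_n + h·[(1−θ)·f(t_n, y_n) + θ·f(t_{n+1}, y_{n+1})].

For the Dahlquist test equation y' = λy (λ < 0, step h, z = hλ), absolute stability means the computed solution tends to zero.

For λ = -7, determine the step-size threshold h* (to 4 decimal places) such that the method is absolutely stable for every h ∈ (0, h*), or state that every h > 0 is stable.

On y'=λy, z=hλ:
  y_{n+1} = y_n + z·[11/12·y_n + 1/12·y_{n+1}] ⇒ (1 − 1/12z)y_{n+1} = (1 + 11/12z)y_n
  R(z) = (1 + 11/12z)/(1 − 1/12z).

Find x<0 with |R(x)|<1.
x=-1.34: |R|=0.2054
R=−1: 1+11/12x = −1+1/12x ⇒ -5/6x=2 ⇒ x=2/(-5/6)=-2.4000
Confirm numerically:
  x=-2.113: |R|=0.79664 <1
  x=-1.781: |R|=0.55083 <1
  x=-1.250: |R|=0.13208 <1
  x=-1.074: |R|=0.01423 <1
  x=-2.819: |R|=1.28275 >1
  x=-2.723: |R|=1.21938 >1
  x=-2.433: |R|=1.02286 >1
Interval (-2.4000, 0).

(-2.4000,0); λ=-7 ⇒ h* = (12/5)/7 = 0.3429.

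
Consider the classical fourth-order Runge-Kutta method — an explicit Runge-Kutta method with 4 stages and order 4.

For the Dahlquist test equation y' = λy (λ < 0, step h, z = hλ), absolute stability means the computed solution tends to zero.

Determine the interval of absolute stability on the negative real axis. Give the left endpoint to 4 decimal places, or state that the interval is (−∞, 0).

Test eqn y'=λy, z=hλ:
  order 4, 4-stage ⇒ R(z)=1+z+z^2/2+z^3/6+z^4/24
  (e.g. R(-1.48)=0.27481, |R|=0.27481)

Solve |R(x)|<1 on ℝ⁻.
x=-1.48: |R|=0.2748
|R(-3.02)|=1.4155 |R(-2.89)|=1.1697 |R(-0.57)|=0.5660
Bisect:
  x_lo=-3.1452 |R|=1.6928  x_hi=-0.3141 |R|=0.7304
  mid=-1.72966 |R|=0.27669 →hi
  mid=-2.43743 |R|=0.59029 →hi
  mid=-2.79131 |R|=1.00911 →lo
  mid=-2.61437 |R|=0.77143 →hi
  mid=-2.70284 |R|=0.88264 →hi
  mid=-2.74707 |R|=0.94389 →hi
  mid=-2.76919 |R|=0.97599 →hi
  mid=-2.78025 |R|=0.99242 →hi
  ...
  [-2.78543,-2.78526] ⇒ x*=-2.7853
Interval (-2.7853, 0).

(-2.7853, 0).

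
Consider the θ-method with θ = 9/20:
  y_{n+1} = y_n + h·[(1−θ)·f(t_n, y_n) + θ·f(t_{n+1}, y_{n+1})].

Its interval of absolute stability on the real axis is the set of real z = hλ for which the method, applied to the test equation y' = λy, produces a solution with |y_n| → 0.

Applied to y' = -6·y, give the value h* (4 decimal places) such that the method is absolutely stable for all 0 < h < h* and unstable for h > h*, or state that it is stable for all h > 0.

(-20.0000,0); λ=-6 ⇒ h* = (20)/6 = 3.3333.

Set f=λy, z=hλ:
  y_{n+1} = y_n + z·[11/20·y_n + 9/20·y_{n+1}] ⇒ (1 − 9/20z)y_{n+1} = (1 + 11/20z)y_n
  ⇒ R(z) = (1 + 11/20z)/(1 − 9/20z).

Need |R(x)|<1, x<0.
x=-1.16: |R|=0.2378
R=−1: 1+11/20x = −1+9/20x ⇒ -1/10x=2 ⇒ x=2/(-1/10)=-20.0000
Confirm numerically:
  x=-19.674: |R|=0.99669 <1
  x=-11.107: |R|=0.85174 <1
  x=-10.720: |R|=0.84066 <1
  x=-9.111: |R|=0.78649 <1
  x=-20.387: |R|=1.00380 >1
  x=-20.078: |R|=1.00078 >1
Interval (-20.0000, 0).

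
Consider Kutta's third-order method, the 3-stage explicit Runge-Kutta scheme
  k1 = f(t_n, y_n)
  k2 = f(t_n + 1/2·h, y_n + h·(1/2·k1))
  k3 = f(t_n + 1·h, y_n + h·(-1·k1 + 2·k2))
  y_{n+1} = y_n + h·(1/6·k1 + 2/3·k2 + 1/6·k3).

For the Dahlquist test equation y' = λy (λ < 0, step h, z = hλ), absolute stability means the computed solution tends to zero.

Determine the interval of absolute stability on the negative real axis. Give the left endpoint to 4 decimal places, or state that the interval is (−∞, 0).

Set f=λy, z=hλ:
  order 3, 3-stage ⇒ R(z)=1+z+z^2/2+z^3/6
  (e.g. R(-1)=0.33333, |R|=0.33333)

Find x<0 with |R(x)|<1.
x=-1: |R|=0.3333
|R(-1.72)|=0.0889 |R(-1.22)|=0.2216 |R(-0.65)|=0.5155
Bisect:
  x_lo=-3.1240 |R|=2.3256  x_hi=-0.1377 |R|=0.8713
  mid=-1.63084 |R|=0.02393 →hi
  mid=-2.37740 |R|=0.79091 →hi
  mid=-2.75069 |R|=1.43629 →lo
  mid=-2.56405 |R|=1.08636 →lo
  mid=-2.47073 |R|=0.93223 →hi
  mid=-2.51739 |R|=1.00765 →lo
  mid=-2.49406 |R|=0.96953 →hi
  ...
  [-2.51283,-2.51265] ⇒ x*=-2.5127
So |R|<1 on (-2.5127, 0).

(-2.5127, 0).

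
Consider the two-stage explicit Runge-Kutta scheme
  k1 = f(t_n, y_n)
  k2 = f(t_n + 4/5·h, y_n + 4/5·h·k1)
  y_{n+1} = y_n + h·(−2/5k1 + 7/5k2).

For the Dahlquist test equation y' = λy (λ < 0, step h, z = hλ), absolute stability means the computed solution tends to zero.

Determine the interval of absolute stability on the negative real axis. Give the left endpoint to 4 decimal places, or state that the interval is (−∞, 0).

With y'=λy (z=hλ):
  k1=λy_n ⇒ h·k1=z·y_n;  k2=λ(1+4/5z)y_n ⇒ h·k2=z(1+4/5z)y_n
  y_{n+1}/y_n = 1 − 2/5z + 7/5z(1+4/5z) = 1 + z + 28/25z²
  Hence R(z) = 1 + z + 28/25z².

Solve |R(x)|<1 on ℝ⁻.
x=-1.32: |R|=1.6315
R=1: x+28/25x²=0 ⇒ x=−25/28=-0.8929; min R=1−1/(4·28/25)=0.7768>−1
Confirm numerically:
  x=-0.678: |R|=0.83685 <1
  x=-0.488: |R|=0.77872 <1
  x=-0.430: |R|=0.77709 <1
  x=-0.406: |R|=0.77862 <1
  x=-1.425: |R|=1.84930 >1
  x=-1.369: |R|=1.73006 >1
  x=-0.986: |R|=1.10286 >1
Stable set (-0.8929, 0).

(-0.8929, 0).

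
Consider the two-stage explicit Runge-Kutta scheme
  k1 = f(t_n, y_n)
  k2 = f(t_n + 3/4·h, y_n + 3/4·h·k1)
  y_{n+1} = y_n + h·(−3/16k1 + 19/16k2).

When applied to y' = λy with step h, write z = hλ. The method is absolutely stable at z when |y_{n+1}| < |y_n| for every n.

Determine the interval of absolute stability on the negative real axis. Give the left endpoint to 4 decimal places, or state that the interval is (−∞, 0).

With y'=λy (z=hλ):
  k1=λy_n ⇒ h·k1=z·y_n;  k2=λ(1+3/4z)y_n ⇒ h·k2=z(1+3/4z)y_n
  y_{n+1}/y_n = 1 − 3/16z + 19/16z(1+3/4z) = 1 + z + 57/64z²
  Hence R(z) = 1 + z + 57/64z².

Find x<0 with |R(x)|<1.
x=-1.6: |R|=1.6800
R=1: x+57/64x²=0 ⇒ x=−64/57=-1.1228; min R=1−1/(4·57/64)=0.7193>−1
Confirm numerically:
  x=-0.947: |R|=0.85172 <1
  x=-0.880: |R|=0.80970 <1
  x=-0.768: |R|=0.75731 <1
  x=-1.477: |R|=1.46592 >1
  x=-1.337: |R|=1.25505 >1
Interval (-1.1228, 0).

z∈(-1.1228,0).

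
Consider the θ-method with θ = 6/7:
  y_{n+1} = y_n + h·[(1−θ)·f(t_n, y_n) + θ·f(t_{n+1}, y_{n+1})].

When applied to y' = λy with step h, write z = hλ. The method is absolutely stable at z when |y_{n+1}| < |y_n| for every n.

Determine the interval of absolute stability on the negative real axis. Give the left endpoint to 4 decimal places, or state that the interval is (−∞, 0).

On y'=λy, z=hλ:
  y_{n+1} = y_n + z·[1/7·y_n + 6/7·y_{n+1}] ⇒ (1 − 6/7z)y_{n+1} = (1 + 1/7z)y_n
  Hence R(z) = (1 + 1/7z)/(1 − 6/7z).

Boundary: |R(x)|=1, x<0.
x=-1.65: |R|=0.3166
x=-2: |R|=0.2632
x=-10: |R|=0.0448
x=-100: |R|=0.1532
θ=6/7≥1/2 ⇒ |1+1/7x|<|1−6/7x| ∀x<0 ⇒ stable on all of ℝ⁻.

unbounded; (−∞, 0).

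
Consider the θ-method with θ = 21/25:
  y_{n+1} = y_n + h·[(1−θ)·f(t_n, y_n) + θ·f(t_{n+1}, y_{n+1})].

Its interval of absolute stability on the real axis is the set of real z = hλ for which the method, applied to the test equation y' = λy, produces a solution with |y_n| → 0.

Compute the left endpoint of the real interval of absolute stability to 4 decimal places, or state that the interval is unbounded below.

unbounded; (−∞, 0).

Test eqn y'=λy, z=hλ:
  y_{n+1} = y_n + z·[4/25·y_n + 21/25·y_{n+1}] ⇒ (1 − 21/25z)y_{n+1} = (1 + 4/25z)y_n
  Hence R(z) = (1 + 4/25z)/(1 − 21/25z).

Boundary: |R(x)|=1, x<0.
x=-0.55: |R|=0.6238
x=-2: |R|=0.2537
x=-10: |R|=0.0638
x=-100: |R|=0.1765
θ=21/25≥1/2 ⇒ |1+4/25x|<|1−21/25x| ∀x<0 ⇒ stable on all of ℝ⁻.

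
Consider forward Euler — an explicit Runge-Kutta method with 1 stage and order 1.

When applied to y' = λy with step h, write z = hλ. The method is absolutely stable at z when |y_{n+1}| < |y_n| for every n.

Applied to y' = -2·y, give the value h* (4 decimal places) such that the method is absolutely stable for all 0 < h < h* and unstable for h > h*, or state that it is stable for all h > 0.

Set f=λy, z=hλ:
  order 1, 1-stage ⇒ R(z)=1+z
  (e.g. R(-1.42)=-0.42000, |R|=0.42000)

Solve |R(x)|<1 on ℝ⁻.
x=-1.42: |R|=0.4200
|R(-1.27)|=0.2700 |R(-1.02)|=0.0200 |R(-0.98)|=0.0200
Bisect:
  x_lo=-2.3873 |R|=1.3873  x_hi=-0.0974 |R|=0.9026
  mid=-1.24235 |R|=0.24235 →hi
  mid=-1.81484 |R|=0.81484 →hi
  mid=-2.10109 |R|=1.10109 →lo
  mid=-1.95796 |R|=0.95796 →hi
  mid=-2.02952 |R|=1.02952 →lo
  mid=-1.99374 |R|=0.99374 →hi
  mid=-2.01163 |R|=1.01163 →lo
  mid=-2.00269 |R|=1.00269 →lo
  mid=-1.99822 |R|=0.99822 →hi
  mid=-2.00045 |R|=1.00045 →lo
  ...
  [-2.00003,-1.99989] ⇒ x*=-2.0000
So |R|<1 on (-2.0000, 0).

(-2.0000,0); λ=-2 ⇒ h* = 1.0000.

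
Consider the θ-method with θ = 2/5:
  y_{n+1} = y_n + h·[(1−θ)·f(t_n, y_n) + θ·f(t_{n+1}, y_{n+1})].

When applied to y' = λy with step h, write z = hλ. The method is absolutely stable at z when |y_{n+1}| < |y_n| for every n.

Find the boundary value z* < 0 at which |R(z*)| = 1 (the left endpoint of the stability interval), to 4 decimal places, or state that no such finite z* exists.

Set f=λy, z=hλ:
  y_{n+1} = y_n + z·[3/5·y_n + 2/5·y_{n+1}] ⇒ (1 − 2/5z)y_{n+1} = (1 + 3/5z)y_n
  Hence R(z) = (1 + 3/5z)/(1 − 2/5z).

Boundary: |R(x)|=1, x<0.
x=-0.47: |R|=0.6044
R=−1: 1+3/5x = −1+2/5x ⇒ -1/5x=2 ⇒ x=2/(-1/5)=-10.0000
Confirm numerically:
  x=-9.663: |R|=0.98615 <1
  x=-8.800: |R|=0.94690 <1
  x=-4.449: |R|=0.60059 <1
  x=-10.236: |R|=1.00927 >1
  x=-10.193: |R|=1.00760 >1
Stable set (-10.0000, 0).

left endpoint -10.0000.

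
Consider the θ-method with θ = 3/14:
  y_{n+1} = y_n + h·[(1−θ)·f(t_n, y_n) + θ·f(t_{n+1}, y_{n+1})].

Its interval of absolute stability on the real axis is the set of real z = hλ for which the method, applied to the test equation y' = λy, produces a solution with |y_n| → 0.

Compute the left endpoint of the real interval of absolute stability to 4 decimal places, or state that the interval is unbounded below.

z* = -3.5000.

Set f=λy, z=hλ:
  y_{n+1} = y_n + z·[11/14·y_n + 3/14·y_{n+1}] ⇒ (1 − 3/14z)y_{n+1} = (1 + 11/14z)y_n
  Hence R(z) = (1 + 11/14z)/(1 − 3/14z).

Find x<0 with |R(x)|<1.
x=-0.71: |R|=0.3838
R=−1: 1+11/14x = −1+3/14x ⇒ -4/7x=2 ⇒ x=2/(-4/7)=-3.5000
Confirm numerically:
  x=-2.874: |R|=0.77862 <1
  x=-2.771: |R|=0.73863 <1
  x=-2.279: |R|=0.53122 <1
  x=-3.844: |R|=1.10779 >1
  x=-3.795: |R|=1.09297 >1
Stable set (-3.5000, 0).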